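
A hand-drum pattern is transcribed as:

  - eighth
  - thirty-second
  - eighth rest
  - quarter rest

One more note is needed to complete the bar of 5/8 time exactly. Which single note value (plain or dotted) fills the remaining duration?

dotted sixteenth note

The bar of 5/8 = 20 thirty-second notes.
Each duration in thirty-second notes: eighth = 4; thirty-second = 1; eighth rest = 4; quarter rest = 8.
Total: 4 + 1 + 4 + 8 = 17.
Remaining: 20 − 17 = 3 thirty-second notes, which is a dotted sixteenth note.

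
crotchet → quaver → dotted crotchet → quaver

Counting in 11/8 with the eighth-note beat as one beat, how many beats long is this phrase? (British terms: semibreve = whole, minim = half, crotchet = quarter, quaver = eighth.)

7

One eighth-note beat = 2 sixteenth notes.
Convert each value to sixteenth notes: crotchet = 4; quaver = 2; dotted crotchet = 6; quaver = 2.
Adding: 4 + 2 + 6 + 2 = 14.
14 ÷ 2 = 7 beats.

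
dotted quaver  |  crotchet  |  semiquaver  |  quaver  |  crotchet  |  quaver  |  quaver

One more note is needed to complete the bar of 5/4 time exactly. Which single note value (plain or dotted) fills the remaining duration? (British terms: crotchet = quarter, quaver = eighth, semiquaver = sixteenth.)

The bar of 5/4 = 20 sixteenth notes.
In sixteenth notes: dotted quaver = 3; crotchet = 4; semiquaver = 1; quaver = 2; crotchet = 4; quaver = 2; quaver = 2.
Sum: 3 + 4 + 1 + 2 + 4 + 2 + 2 = 18.
Remaining: 20 − 18 = 2 sixteenth notes, which is a eighth note.

eighth note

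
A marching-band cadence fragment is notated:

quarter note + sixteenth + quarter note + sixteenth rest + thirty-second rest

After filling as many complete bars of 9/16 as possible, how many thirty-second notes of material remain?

3

One bar of 9/16 = 18 thirty-second notes.
Express everything in thirty-second notes: quarter note = 8; sixteenth = 2; quarter note = 8; sixteenth rest = 2; thirty-second rest = 1.
Sum: 8 + 2 + 8 + 2 + 1 = 21.
21 ÷ 18 = 1 complete bar with 3 thirty-second notes remaining.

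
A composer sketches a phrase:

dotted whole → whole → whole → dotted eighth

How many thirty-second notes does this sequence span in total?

In thirty-second notes: dotted whole = 48; whole = 32; whole = 32; dotted eighth = 6.
Adding: 48 + 32 + 32 + 6 = 118 thirty-second notes.

118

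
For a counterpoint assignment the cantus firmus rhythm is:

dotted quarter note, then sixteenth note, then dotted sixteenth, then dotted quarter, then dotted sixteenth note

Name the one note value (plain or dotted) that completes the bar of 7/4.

The bar of 7/4 = 56 thirty-second notes.
Working in thirty-second notes: dotted quarter note = 12; sixteenth note = 2; dotted sixteenth = 3; dotted quarter = 12; dotted sixteenth note = 3.
Altogether 12 + 2 + 3 + 12 + 3 = 32.
Remaining: 56 − 32 = 24 thirty-second notes, which is a dotted half note.

dotted half note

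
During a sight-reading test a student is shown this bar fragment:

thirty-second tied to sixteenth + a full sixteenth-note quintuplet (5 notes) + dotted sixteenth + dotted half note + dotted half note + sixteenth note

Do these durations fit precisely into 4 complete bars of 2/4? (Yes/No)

One bar of 2/4 = 16 thirty-second notes, so 4 bars = 64.
Convert each value to thirty-second notes: thirty-second tied to sixteenth (thirty-second + sixteenth) = 3; a full sixteenth-note quintuplet (5 notes) (five quintuplet sixteenths span one quarter) = 8; dotted sixteenth = 3; dotted half note = 24; dotted half note = 24; sixteenth note = 2.
Adding: 3 + 8 + 3 + 24 + 24 + 2 = 64.
64 equals 64, so the answer is Yes.

Yes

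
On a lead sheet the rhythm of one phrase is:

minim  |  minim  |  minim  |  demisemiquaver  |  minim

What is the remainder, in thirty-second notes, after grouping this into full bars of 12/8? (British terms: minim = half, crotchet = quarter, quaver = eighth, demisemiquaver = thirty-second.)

17

One bar of 12/8 = 48 thirty-second notes.
In thirty-second notes: minim = 16; minim = 16; minim = 16; demisemiquaver = 1; minim = 16.
Altogether 16 + 16 + 16 + 1 + 16 = 65.
65 ÷ 48 = 1 complete bar with 17 thirty-second notes remaining.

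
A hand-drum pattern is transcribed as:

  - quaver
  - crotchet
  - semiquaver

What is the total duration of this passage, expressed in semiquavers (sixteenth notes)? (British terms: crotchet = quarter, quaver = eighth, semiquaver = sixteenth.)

7

Convert each value to sixteenth notes: quaver = 2; crotchet = 4; semiquaver = 1.
Sum: 2 + 4 + 1 = 7 sixteenth notes.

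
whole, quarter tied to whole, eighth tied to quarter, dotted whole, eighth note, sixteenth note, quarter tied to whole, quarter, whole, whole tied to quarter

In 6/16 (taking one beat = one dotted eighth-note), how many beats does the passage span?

One dotted eighth-note beat = 3 sixteenth notes.
Working in sixteenth notes: whole = 16; quarter tied to whole (quarter + whole) = 20; eighth tied to quarter (eighth + quarter) = 6; dotted whole = 24; eighth note = 2; sixteenth note = 1; quarter tied to whole (quarter + whole) = 20; quarter = 4; whole = 16; whole tied to quarter (whole + quarter) = 20.
Total: 16 + 20 + 6 + 24 + 2 + 1 + 20 + 4 + 16 + 20 = 129.
129 ÷ 3 = 43 beats.

43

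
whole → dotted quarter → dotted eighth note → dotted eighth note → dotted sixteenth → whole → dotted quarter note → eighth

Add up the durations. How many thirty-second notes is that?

In thirty-second notes: whole = 32; dotted quarter = 12; dotted eighth note = 6; dotted eighth note = 6; dotted sixteenth = 3; whole = 32; dotted quarter note = 12; eighth = 4.
Altogether 32 + 12 + 6 + 6 + 3 + 32 + 12 + 4 = 107 thirty-second notes.

107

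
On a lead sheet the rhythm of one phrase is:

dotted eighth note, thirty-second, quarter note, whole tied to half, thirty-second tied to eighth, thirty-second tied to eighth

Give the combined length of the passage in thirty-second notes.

Each duration in thirty-second notes: dotted eighth note = 6; thirty-second = 1; quarter note = 8; whole tied to half (whole + half) = 48; thirty-second tied to eighth (thirty-second + eighth) = 5; thirty-second tied to eighth (thirty-second + eighth) = 5.
Sum: 6 + 1 + 8 + 48 + 5 + 5 = 73 thirty-second notes.

73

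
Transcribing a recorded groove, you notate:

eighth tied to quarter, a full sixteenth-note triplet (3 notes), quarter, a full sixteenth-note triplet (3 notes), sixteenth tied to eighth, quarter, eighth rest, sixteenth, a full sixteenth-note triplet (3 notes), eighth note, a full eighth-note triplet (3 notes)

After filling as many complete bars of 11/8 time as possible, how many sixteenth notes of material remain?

10

One bar of 11/8 = 22 sixteenth notes.
Working in sixteenth notes: eighth tied to quarter (eighth + quarter) = 6; a full sixteenth-note triplet (3 notes) (three triplet sixteenths span one eighth) = 2; quarter = 4; a full sixteenth-note triplet (3 notes) (three triplet sixteenths span one eighth) = 2; sixteenth tied to eighth (sixteenth + eighth) = 3; quarter = 4; eighth rest = 2; sixteenth = 1; a full sixteenth-note triplet (3 notes) (three triplet sixteenths span one eighth) = 2; eighth note = 2; a full eighth-note triplet (3 notes) (three triplet eighths span one quarter) = 4.
Total: 6 + 2 + 4 + 2 + 3 + 4 + 2 + 1 + 2 + 2 + 4 = 32.
32 ÷ 22 = 1 complete bar with 10 sixteenth notes remaining.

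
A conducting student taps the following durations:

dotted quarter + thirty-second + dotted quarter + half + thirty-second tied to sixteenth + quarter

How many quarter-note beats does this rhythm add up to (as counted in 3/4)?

6.5

One quarter-note beat = 8 thirty-second notes.
Working in thirty-second notes: dotted quarter = 12; thirty-second = 1; dotted quarter = 12; half = 16; thirty-second tied to sixteenth (thirty-second + sixteenth) = 3; quarter = 8.
Altogether 12 + 1 + 12 + 16 + 3 + 8 = 52.
52 ÷ 8 = 6.5 beats.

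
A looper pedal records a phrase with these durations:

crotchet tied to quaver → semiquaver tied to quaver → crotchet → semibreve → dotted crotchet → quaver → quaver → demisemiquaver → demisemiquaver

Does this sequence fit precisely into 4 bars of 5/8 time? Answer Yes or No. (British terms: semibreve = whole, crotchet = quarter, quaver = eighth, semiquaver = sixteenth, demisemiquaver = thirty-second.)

Yes

One bar of 5/8 = 20 thirty-second notes, so 4 bars = 80.
In thirty-second notes: crotchet tied to quaver (crotchet + quaver) = 12; semiquaver tied to quaver (semiquaver + quaver) = 6; crotchet = 8; semibreve = 32; dotted crotchet = 12; quaver = 4; quaver = 4; demisemiquaver = 1; demisemiquaver = 1.
Sum: 12 + 6 + 8 + 32 + 12 + 4 + 4 + 1 + 1 = 80.
80 equals 80, so the answer is Yes.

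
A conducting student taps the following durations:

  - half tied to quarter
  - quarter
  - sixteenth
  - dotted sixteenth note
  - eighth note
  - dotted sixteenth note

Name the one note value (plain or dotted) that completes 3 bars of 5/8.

half note

3 bars of 5/8 = 60 thirty-second notes.
Convert each value to thirty-second notes: half tied to quarter (half + quarter) = 24; quarter = 8; sixteenth = 2; dotted sixteenth note = 3; eighth note = 4; dotted sixteenth note = 3.
Altogether 24 + 8 + 2 + 3 + 4 + 3 = 44.
Remaining: 60 − 44 = 16 thirty-second notes, which is a half note.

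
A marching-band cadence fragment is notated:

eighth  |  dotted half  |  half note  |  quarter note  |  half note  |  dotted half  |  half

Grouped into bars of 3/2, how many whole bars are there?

2

One bar of 3/2 = 12 eighth notes.
Working in eighth notes: eighth = 1; dotted half = 6; half note = 4; quarter note = 2; half note = 4; dotted half = 6; half = 4.
Sum: 1 + 6 + 4 + 2 + 4 + 6 + 4 = 27.
27 ÷ 12 = 2 complete bars with 3 left over.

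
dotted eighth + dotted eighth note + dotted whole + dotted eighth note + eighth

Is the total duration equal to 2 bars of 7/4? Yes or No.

No

One bar of 7/4 = 28 sixteenth notes, so 2 bars = 56.
Express everything in sixteenth notes: dotted eighth = 3; dotted eighth note = 3; dotted whole = 24; dotted eighth note = 3; eighth = 2.
Adding: 3 + 3 + 24 + 3 + 2 = 35.
35 falls short of 56, so the answer is No.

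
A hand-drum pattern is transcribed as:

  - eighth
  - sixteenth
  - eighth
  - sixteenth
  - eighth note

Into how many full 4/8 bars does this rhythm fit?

One bar of 4/8 = 8 sixteenth notes.
In sixteenth notes: eighth = 2; sixteenth = 1; eighth = 2; sixteenth = 1; eighth note = 2.
Sum: 2 + 1 + 2 + 1 + 2 = 8.
8 ÷ 8 = 1 complete bar with 0 left over.

1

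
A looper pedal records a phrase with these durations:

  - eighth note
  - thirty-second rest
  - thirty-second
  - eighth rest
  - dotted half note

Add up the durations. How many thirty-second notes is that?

34

Convert each value to thirty-second notes: eighth note = 4; thirty-second rest = 1; thirty-second = 1; eighth rest = 4; dotted half note = 24.
Total: 4 + 1 + 1 + 4 + 24 = 34 thirty-second notes.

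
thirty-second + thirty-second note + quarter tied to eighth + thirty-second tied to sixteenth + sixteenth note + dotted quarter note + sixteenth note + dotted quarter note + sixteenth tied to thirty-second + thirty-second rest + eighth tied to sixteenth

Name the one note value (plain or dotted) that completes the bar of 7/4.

The bar of 7/4 = 56 thirty-second notes.
Convert each value to thirty-second notes: thirty-second = 1; thirty-second note = 1; quarter tied to eighth (quarter + eighth) = 12; thirty-second tied to sixteenth (thirty-second + sixteenth) = 3; sixteenth note = 2; dotted quarter note = 12; sixteenth note = 2; dotted quarter note = 12; sixteenth tied to thirty-second (sixteenth + thirty-second) = 3; thirty-second rest = 1; eighth tied to sixteenth (eighth + sixteenth) = 6.
Sum: 1 + 1 + 12 + 3 + 2 + 12 + 2 + 12 + 3 + 1 + 6 = 55.
Remaining: 56 − 55 = 1 thirty-second note, which is a thirty-second note.

thirty-second note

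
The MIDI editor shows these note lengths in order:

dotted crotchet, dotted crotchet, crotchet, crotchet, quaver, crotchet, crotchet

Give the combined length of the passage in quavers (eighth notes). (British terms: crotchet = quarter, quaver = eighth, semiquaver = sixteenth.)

15

Express everything in eighth notes: dotted crotchet = 3; dotted crotchet = 3; crotchet = 2; crotchet = 2; quaver = 1; crotchet = 2; crotchet = 2.
Total: 3 + 3 + 2 + 2 + 1 + 2 + 2 = 15 eighth notes.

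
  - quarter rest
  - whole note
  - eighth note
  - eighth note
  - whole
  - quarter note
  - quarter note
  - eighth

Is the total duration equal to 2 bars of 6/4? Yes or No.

No

One bar of 6/4 = 12 eighth notes, so 2 bars = 24.
In eighth notes: quarter rest = 2; whole note = 8; eighth note = 1; eighth note = 1; whole = 8; quarter note = 2; quarter note = 2; eighth = 1.
Adding: 2 + 8 + 1 + 1 + 8 + 2 + 2 + 1 = 25.
25 exceeds 24, so the answer is No.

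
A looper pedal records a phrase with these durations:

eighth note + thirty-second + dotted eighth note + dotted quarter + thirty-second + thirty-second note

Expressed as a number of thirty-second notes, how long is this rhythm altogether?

25

Express everything in thirty-second notes: eighth note = 4; thirty-second = 1; dotted eighth note = 6; dotted quarter = 12; thirty-second = 1; thirty-second note = 1.
Altogether 4 + 1 + 6 + 12 + 1 + 1 = 25 thirty-second notes.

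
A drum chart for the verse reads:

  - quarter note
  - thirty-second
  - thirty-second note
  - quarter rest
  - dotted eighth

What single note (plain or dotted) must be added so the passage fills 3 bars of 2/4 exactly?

3 bars of 2/4 = 48 thirty-second notes.
Each duration in thirty-second notes: quarter note = 8; thirty-second = 1; thirty-second note = 1; quarter rest = 8; dotted eighth = 6.
Altogether 8 + 1 + 1 + 8 + 6 = 24.
Remaining: 48 − 24 = 24 thirty-second notes, which is a dotted half note.

dotted half note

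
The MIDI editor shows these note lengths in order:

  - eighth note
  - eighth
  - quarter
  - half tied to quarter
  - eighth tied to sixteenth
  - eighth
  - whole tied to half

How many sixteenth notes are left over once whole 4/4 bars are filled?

1

One bar of 4/4 = 16 sixteenth notes.
In sixteenth notes: eighth note = 2; eighth = 2; quarter = 4; half tied to quarter (half + quarter) = 12; eighth tied to sixteenth (eighth + sixteenth) = 3; eighth = 2; whole tied to half (whole + half) = 24.
Altogether 2 + 2 + 4 + 12 + 3 + 2 + 24 = 49.
49 ÷ 16 = 3 complete bars with 1 sixteenth note remaining.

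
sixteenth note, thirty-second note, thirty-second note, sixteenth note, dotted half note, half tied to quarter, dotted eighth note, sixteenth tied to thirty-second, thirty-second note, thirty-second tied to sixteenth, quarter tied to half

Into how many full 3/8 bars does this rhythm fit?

One bar of 3/8 = 12 thirty-second notes.
Convert each value to thirty-second notes: sixteenth note = 2; thirty-second note = 1; thirty-second note = 1; sixteenth note = 2; dotted half note = 24; half tied to quarter (half + quarter) = 24; dotted eighth note = 6; sixteenth tied to thirty-second (sixteenth + thirty-second) = 3; thirty-second note = 1; thirty-second tied to sixteenth (thirty-second + sixteenth) = 3; quarter tied to half (quarter + half) = 24.
Adding: 2 + 1 + 1 + 2 + 24 + 24 + 6 + 3 + 1 + 3 + 24 = 91.
91 ÷ 12 = 7 complete bars with 7 left over.

7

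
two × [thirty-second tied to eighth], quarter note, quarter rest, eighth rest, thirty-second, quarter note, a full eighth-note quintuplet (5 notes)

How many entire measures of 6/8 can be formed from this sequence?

One bar of 6/8 = 24 thirty-second notes.
Working in thirty-second notes: thirty-second tied to eighth (thirty-second + eighth) = 5; thirty-second tied to eighth (thirty-second + eighth) = 5; quarter note = 8; quarter rest = 8; eighth rest = 4; thirty-second = 1; quarter note = 8; a full eighth-note quintuplet (5 notes) (five quintuplet eighths span one half) = 16.
Sum: 5 + 5 + 8 + 8 + 4 + 1 + 8 + 16 = 55.
55 ÷ 24 = 2 complete bars with 7 left over.

2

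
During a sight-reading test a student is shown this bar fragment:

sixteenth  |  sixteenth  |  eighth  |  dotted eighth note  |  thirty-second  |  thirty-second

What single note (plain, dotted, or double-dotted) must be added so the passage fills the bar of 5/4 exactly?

The bar of 5/4 = 40 thirty-second notes.
Working in thirty-second notes: sixteenth = 2; sixteenth = 2; eighth = 4; dotted eighth note = 6; thirty-second = 1; thirty-second = 1.
Altogether 2 + 2 + 4 + 6 + 1 + 1 = 16.
Remaining: 40 − 16 = 24 thirty-second notes, which is a dotted half note.

dotted half note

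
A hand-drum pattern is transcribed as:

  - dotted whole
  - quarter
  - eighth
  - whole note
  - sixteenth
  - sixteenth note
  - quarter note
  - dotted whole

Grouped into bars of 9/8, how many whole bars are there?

4

One bar of 9/8 = 18 sixteenth notes.
Each duration in sixteenth notes: dotted whole = 24; quarter = 4; eighth = 2; whole note = 16; sixteenth = 1; sixteenth note = 1; quarter note = 4; dotted whole = 24.
Adding: 24 + 4 + 2 + 16 + 1 + 1 + 4 + 24 = 76.
76 ÷ 18 = 4 complete bars with 4 left over.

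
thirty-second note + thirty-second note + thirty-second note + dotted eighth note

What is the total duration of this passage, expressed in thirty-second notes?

9

Convert each value to thirty-second notes: thirty-second note = 1; thirty-second note = 1; thirty-second note = 1; dotted eighth note = 6.
Adding: 1 + 1 + 1 + 6 = 9 thirty-second notes.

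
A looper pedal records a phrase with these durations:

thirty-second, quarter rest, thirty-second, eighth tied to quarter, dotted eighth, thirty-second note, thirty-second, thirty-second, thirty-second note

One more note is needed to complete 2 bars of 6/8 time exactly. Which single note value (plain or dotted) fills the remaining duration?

2 bars of 6/8 = 48 thirty-second notes.
Working in thirty-second notes: thirty-second = 1; quarter rest = 8; thirty-second = 1; eighth tied to quarter (eighth + quarter) = 12; dotted eighth = 6; thirty-second note = 1; thirty-second = 1; thirty-second = 1; thirty-second note = 1.
Altogether 1 + 8 + 1 + 12 + 6 + 1 + 1 + 1 + 1 = 32.
Remaining: 48 − 32 = 16 thirty-second notes, which is a half note.

half note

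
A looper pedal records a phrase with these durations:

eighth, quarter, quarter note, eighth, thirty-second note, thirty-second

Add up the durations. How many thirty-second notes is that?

26

Working in thirty-second notes: eighth = 4; quarter = 8; quarter note = 8; eighth = 4; thirty-second note = 1; thirty-second = 1.
Total: 4 + 8 + 8 + 4 + 1 + 1 = 26 thirty-second notes.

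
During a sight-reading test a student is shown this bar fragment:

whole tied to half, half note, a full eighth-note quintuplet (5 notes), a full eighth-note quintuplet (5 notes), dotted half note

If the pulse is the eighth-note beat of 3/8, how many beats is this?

30

One eighth-note beat = 2 sixteenth notes.
Working in sixteenth notes: whole tied to half (whole + half) = 24; half note = 8; a full eighth-note quintuplet (5 notes) (five quintuplet eighths span one half) = 8; a full eighth-note quintuplet (5 notes) (five quintuplet eighths span one half) = 8; dotted half note = 12.
Sum: 24 + 8 + 8 + 8 + 12 = 60.
60 ÷ 2 = 30 beats.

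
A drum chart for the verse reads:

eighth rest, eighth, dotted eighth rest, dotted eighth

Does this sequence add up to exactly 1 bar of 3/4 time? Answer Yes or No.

One bar of 3/4 = 12 sixteenth notes.
Express everything in sixteenth notes: eighth rest = 2; eighth = 2; dotted eighth rest = 3; dotted eighth = 3.
Total: 2 + 2 + 3 + 3 = 10.
10 falls short of 12, so the answer is No.

No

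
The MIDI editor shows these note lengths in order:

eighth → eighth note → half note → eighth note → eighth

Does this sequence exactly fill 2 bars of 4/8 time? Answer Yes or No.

Yes

One bar of 4/8 = 4 eighth notes, so 2 bars = 8.
Working in eighth notes: eighth = 1; eighth note = 1; half note = 4; eighth note = 1; eighth = 1.
Altogether 1 + 1 + 4 + 1 + 1 = 8.
8 equals 8, so the answer is Yes.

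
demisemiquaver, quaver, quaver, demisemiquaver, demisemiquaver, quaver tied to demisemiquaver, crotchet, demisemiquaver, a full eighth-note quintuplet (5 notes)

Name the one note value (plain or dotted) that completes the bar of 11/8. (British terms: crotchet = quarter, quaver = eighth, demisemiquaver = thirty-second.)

dotted sixteenth note

The bar of 11/8 = 44 thirty-second notes.
Working in thirty-second notes: demisemiquaver = 1; quaver = 4; quaver = 4; demisemiquaver = 1; demisemiquaver = 1; quaver tied to demisemiquaver (quaver + demisemiquaver) = 5; crotchet = 8; demisemiquaver = 1; a full eighth-note quintuplet (5 notes) (five quintuplet eighths span one half) = 16.
Sum: 1 + 4 + 4 + 1 + 1 + 5 + 8 + 1 + 16 = 41.
Remaining: 44 − 41 = 3 thirty-second notes, which is a dotted sixteenth note.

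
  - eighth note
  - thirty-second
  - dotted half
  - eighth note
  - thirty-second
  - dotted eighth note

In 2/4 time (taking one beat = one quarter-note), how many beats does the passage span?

5

One quarter-note beat = 8 thirty-second notes.
Each duration in thirty-second notes: eighth note = 4; thirty-second = 1; dotted half = 24; eighth note = 4; thirty-second = 1; dotted eighth note = 6.
Altogether 4 + 1 + 24 + 4 + 1 + 6 = 40.
40 ÷ 8 = 5 beats.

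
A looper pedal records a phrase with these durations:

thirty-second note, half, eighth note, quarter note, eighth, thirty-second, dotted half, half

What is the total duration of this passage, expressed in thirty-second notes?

74

Each duration in thirty-second notes: thirty-second note = 1; half = 16; eighth note = 4; quarter note = 8; eighth = 4; thirty-second = 1; dotted half = 24; half = 16.
Total: 1 + 16 + 4 + 8 + 4 + 1 + 24 + 16 = 74 thirty-second notes.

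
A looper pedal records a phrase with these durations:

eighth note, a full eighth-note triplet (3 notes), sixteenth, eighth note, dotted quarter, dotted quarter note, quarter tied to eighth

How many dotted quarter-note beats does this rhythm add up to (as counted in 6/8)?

4.5

One dotted quarter-note beat = 6 sixteenth notes.
Express everything in sixteenth notes: eighth note = 2; a full eighth-note triplet (3 notes) (three triplet eighths span one quarter) = 4; sixteenth = 1; eighth note = 2; dotted quarter = 6; dotted quarter note = 6; quarter tied to eighth (quarter + eighth) = 6.
Total: 2 + 4 + 1 + 2 + 6 + 6 + 6 = 27.
27 ÷ 6 = 4.5 beats.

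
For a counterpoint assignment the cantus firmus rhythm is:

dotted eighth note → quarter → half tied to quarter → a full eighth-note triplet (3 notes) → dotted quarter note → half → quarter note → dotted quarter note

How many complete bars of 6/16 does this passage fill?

7

One bar of 6/16 = 6 sixteenth notes.
In sixteenth notes: dotted eighth note = 3; quarter = 4; half tied to quarter (half + quarter) = 12; a full eighth-note triplet (3 notes) (three triplet eighths span one quarter) = 4; dotted quarter note = 6; half = 8; quarter note = 4; dotted quarter note = 6.
Altogether 3 + 4 + 12 + 4 + 6 + 8 + 4 + 6 = 47.
47 ÷ 6 = 7 complete bars with 5 left over.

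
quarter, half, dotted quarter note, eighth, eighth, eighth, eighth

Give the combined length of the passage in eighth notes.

In eighth notes: quarter = 2; half = 4; dotted quarter note = 3; eighth = 1; eighth = 1; eighth = 1; eighth = 1.
Total: 2 + 4 + 3 + 1 + 1 + 1 + 1 = 13 eighth notes.

13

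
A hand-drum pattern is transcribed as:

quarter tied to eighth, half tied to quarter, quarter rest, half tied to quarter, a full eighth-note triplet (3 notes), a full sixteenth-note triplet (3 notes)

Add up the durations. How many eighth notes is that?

Convert each value to eighth notes: quarter tied to eighth (quarter + eighth) = 3; half tied to quarter (half + quarter) = 6; quarter rest = 2; half tied to quarter (half + quarter) = 6; a full eighth-note triplet (3 notes) (three triplet eighths span one quarter) = 2; a full sixteenth-note triplet (3 notes) (three triplet sixteenths span one eighth) = 1.
Total: 3 + 6 + 2 + 6 + 2 + 1 = 20 eighth notes.

20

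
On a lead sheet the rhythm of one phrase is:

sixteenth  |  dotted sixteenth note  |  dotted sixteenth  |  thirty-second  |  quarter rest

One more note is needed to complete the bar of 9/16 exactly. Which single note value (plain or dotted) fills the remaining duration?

thirty-second note

The bar of 9/16 = 18 thirty-second notes.
In thirty-second notes: sixteenth = 2; dotted sixteenth note = 3; dotted sixteenth = 3; thirty-second = 1; quarter rest = 8.
Altogether 2 + 3 + 3 + 1 + 8 = 17.
Remaining: 18 − 17 = 1 thirty-second note, which is a thirty-second note.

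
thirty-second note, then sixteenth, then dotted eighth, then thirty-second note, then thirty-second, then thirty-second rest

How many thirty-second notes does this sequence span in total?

12

In thirty-second notes: thirty-second note = 1; sixteenth = 2; dotted eighth = 6; thirty-second note = 1; thirty-second = 1; thirty-second rest = 1.
Altogether 1 + 2 + 6 + 1 + 1 + 1 = 12 thirty-second notes.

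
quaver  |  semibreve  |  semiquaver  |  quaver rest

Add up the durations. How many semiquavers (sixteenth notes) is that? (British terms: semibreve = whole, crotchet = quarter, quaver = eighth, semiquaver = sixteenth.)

21

In sixteenth notes: quaver = 2; semibreve = 16; semiquaver = 1; quaver rest = 2.
Altogether 2 + 16 + 1 + 2 = 21 sixteenth notes.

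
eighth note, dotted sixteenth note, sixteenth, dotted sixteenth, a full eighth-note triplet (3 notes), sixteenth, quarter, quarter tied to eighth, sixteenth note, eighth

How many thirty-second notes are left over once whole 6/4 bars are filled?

0

One bar of 6/4 = 48 thirty-second notes.
Each duration in thirty-second notes: eighth note = 4; dotted sixteenth note = 3; sixteenth = 2; dotted sixteenth = 3; a full eighth-note triplet (3 notes) (three triplet eighths span one quarter) = 8; sixteenth = 2; quarter = 8; quarter tied to eighth (quarter + eighth) = 12; sixteenth note = 2; eighth = 4.
Adding: 4 + 3 + 2 + 3 + 8 + 2 + 8 + 12 + 2 + 4 = 48.
48 ÷ 48 = 1 complete bar with 0 thirty-second notes remaining.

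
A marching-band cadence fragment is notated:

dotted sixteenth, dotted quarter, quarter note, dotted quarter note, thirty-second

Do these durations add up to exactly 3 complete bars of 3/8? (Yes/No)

One bar of 3/8 = 12 thirty-second notes, so 3 bars = 36.
Express everything in thirty-second notes: dotted sixteenth = 3; dotted quarter = 12; quarter note = 8; dotted quarter note = 12; thirty-second = 1.
Total: 3 + 12 + 8 + 12 + 1 = 36.
36 equals 36, so the answer is Yes.

Yes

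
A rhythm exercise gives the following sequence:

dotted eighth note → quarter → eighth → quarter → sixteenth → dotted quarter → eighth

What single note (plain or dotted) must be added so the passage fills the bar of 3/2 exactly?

The bar of 3/2 = 24 sixteenth notes.
Express everything in sixteenth notes: dotted eighth note = 3; quarter = 4; eighth = 2; quarter = 4; sixteenth = 1; dotted quarter = 6; eighth = 2.
Adding: 3 + 4 + 2 + 4 + 1 + 6 + 2 = 22.
Remaining: 24 − 22 = 2 sixteenth notes, which is a eighth note.

eighth note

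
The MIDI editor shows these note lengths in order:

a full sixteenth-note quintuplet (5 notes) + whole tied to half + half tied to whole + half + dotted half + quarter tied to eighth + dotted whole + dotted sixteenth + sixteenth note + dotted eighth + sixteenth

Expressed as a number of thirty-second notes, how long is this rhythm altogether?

Each duration in thirty-second notes: a full sixteenth-note quintuplet (5 notes) (five quintuplet sixteenths span one quarter) = 8; whole tied to half (whole + half) = 48; half tied to whole (half + whole) = 48; half = 16; dotted half = 24; quarter tied to eighth (quarter + eighth) = 12; dotted whole = 48; dotted sixteenth = 3; sixteenth note = 2; dotted eighth = 6; sixteenth = 2.
Altogether 8 + 48 + 48 + 16 + 24 + 12 + 48 + 3 + 2 + 6 + 2 = 217 thirty-second notes.

217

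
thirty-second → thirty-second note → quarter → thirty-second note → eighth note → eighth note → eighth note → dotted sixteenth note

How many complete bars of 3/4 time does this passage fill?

1

One bar of 3/4 = 24 thirty-second notes.
Each duration in thirty-second notes: thirty-second = 1; thirty-second note = 1; quarter = 8; thirty-second note = 1; eighth note = 4; eighth note = 4; eighth note = 4; dotted sixteenth note = 3.
Total: 1 + 1 + 8 + 1 + 4 + 4 + 4 + 3 = 26.
26 ÷ 24 = 1 complete bar with 2 left over.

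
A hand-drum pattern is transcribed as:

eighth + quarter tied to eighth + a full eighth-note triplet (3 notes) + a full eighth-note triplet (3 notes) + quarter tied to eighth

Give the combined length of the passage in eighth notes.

11

Express everything in eighth notes: eighth = 1; quarter tied to eighth (quarter + eighth) = 3; a full eighth-note triplet (3 notes) (three triplet eighths span one quarter) = 2; a full eighth-note triplet (3 notes) (three triplet eighths span one quarter) = 2; quarter tied to eighth (quarter + eighth) = 3.
Altogether 1 + 3 + 2 + 2 + 3 = 11 eighth notes.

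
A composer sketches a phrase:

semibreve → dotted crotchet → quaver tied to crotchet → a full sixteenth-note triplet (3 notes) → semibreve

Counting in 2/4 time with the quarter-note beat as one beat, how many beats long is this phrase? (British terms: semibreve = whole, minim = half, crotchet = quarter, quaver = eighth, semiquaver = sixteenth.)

11.5

One quarter-note beat = 2 eighth notes.
Each duration in eighth notes: semibreve = 8; dotted crotchet = 3; quaver tied to crotchet (quaver + crotchet) = 3; a full sixteenth-note triplet (3 notes) (three triplet sixteenths span one eighth) = 1; semibreve = 8.
Adding: 8 + 3 + 3 + 1 + 8 = 23.
23 ÷ 2 = 11.5 beats.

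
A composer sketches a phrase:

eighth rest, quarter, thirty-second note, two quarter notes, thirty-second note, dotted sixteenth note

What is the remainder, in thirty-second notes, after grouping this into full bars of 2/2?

1

One bar of 2/2 = 32 thirty-second notes.
Each duration in thirty-second notes: eighth rest = 4; quarter = 8; thirty-second note = 1; quarter note = 8; quarter note = 8; thirty-second note = 1; dotted sixteenth note = 3.
Sum: 4 + 8 + 1 + 8 + 8 + 1 + 3 = 33.
33 ÷ 32 = 1 complete bar with 1 thirty-second note remaining.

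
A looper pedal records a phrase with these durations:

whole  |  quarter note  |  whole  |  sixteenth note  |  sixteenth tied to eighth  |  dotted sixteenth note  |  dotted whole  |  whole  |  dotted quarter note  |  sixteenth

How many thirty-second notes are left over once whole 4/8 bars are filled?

1

One bar of 4/8 = 16 thirty-second notes.
Each duration in thirty-second notes: whole = 32; quarter note = 8; whole = 32; sixteenth note = 2; sixteenth tied to eighth (sixteenth + eighth) = 6; dotted sixteenth note = 3; dotted whole = 48; whole = 32; dotted quarter note = 12; sixteenth = 2.
Adding: 32 + 8 + 32 + 2 + 6 + 3 + 48 + 32 + 12 + 2 = 177.
177 ÷ 16 = 11 complete bars with 1 thirty-second note remaining.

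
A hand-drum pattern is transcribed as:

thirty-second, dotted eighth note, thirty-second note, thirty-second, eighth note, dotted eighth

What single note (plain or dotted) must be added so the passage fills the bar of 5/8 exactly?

thirty-second note

The bar of 5/8 = 20 thirty-second notes.
Each duration in thirty-second notes: thirty-second = 1; dotted eighth note = 6; thirty-second note = 1; thirty-second = 1; eighth note = 4; dotted eighth = 6.
Sum: 1 + 6 + 1 + 1 + 4 + 6 = 19.
Remaining: 20 − 19 = 1 thirty-second note, which is a thirty-second note.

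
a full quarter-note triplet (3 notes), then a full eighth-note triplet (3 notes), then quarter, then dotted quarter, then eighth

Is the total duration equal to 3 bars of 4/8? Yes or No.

One bar of 4/8 = 4 eighth notes, so 3 bars = 12.
Working in eighth notes: a full quarter-note triplet (3 notes) (three triplet quarters span one half) = 4; a full eighth-note triplet (3 notes) (three triplet eighths span one quarter) = 2; quarter = 2; dotted quarter = 3; eighth = 1.
Altogether 4 + 2 + 2 + 3 + 1 = 12.
12 equals 12, so the answer is Yes.

Yes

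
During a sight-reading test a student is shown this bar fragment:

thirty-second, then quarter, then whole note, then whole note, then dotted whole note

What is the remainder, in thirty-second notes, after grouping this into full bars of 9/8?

One bar of 9/8 = 36 thirty-second notes.
In thirty-second notes: thirty-second = 1; quarter = 8; whole note = 32; whole note = 32; dotted whole note = 48.
Altogether 1 + 8 + 32 + 32 + 48 = 121.
121 ÷ 36 = 3 complete bars with 13 thirty-second notes remaining.

13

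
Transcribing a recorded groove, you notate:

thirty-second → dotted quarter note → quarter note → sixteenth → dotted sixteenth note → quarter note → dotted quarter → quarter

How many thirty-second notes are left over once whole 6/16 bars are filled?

6

One bar of 6/16 = 12 thirty-second notes.
Working in thirty-second notes: thirty-second = 1; dotted quarter note = 12; quarter note = 8; sixteenth = 2; dotted sixteenth note = 3; quarter note = 8; dotted quarter = 12; quarter = 8.
Total: 1 + 12 + 8 + 2 + 3 + 8 + 12 + 8 = 54.
54 ÷ 12 = 4 complete bars with 6 thirty-second notes remaining.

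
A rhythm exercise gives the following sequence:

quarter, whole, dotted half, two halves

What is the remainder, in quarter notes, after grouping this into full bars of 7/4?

One bar of 7/4 = 7 quarter notes.
Express everything in quarter notes: quarter = 1; whole = 4; dotted half = 3; half = 2; half = 2.
Altogether 1 + 4 + 3 + 2 + 2 = 12.
12 ÷ 7 = 1 complete bar with 5 quarter notes remaining.

5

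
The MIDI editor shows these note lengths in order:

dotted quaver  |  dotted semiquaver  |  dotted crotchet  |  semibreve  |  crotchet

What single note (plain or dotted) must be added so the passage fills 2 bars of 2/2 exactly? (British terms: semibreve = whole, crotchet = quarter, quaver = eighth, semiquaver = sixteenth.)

dotted sixteenth note

2 bars of 2/2 = 64 thirty-second notes.
Each duration in thirty-second notes: dotted quaver = 6; dotted semiquaver = 3; dotted crotchet = 12; semibreve = 32; crotchet = 8.
Sum: 6 + 3 + 12 + 32 + 8 = 61.
Remaining: 64 − 61 = 3 thirty-second notes, which is a dotted sixteenth note.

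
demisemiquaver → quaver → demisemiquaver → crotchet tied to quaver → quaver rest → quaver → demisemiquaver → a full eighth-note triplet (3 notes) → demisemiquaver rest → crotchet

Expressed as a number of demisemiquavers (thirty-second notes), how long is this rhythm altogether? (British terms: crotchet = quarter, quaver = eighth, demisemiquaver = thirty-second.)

Working in thirty-second notes: demisemiquaver = 1; quaver = 4; demisemiquaver = 1; crotchet tied to quaver (crotchet + quaver) = 12; quaver rest = 4; quaver = 4; demisemiquaver = 1; a full eighth-note triplet (3 notes) (three triplet eighths span one quarter) = 8; demisemiquaver rest = 1; crotchet = 8.
Sum: 1 + 4 + 1 + 12 + 4 + 4 + 1 + 8 + 1 + 8 = 44 thirty-second notes.

44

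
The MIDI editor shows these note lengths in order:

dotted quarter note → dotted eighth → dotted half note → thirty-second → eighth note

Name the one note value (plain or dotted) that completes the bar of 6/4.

The bar of 6/4 = 48 thirty-second notes.
In thirty-second notes: dotted quarter note = 12; dotted eighth = 6; dotted half note = 24; thirty-second = 1; eighth note = 4.
Total: 12 + 6 + 24 + 1 + 4 = 47.
Remaining: 48 − 47 = 1 thirty-second note, which is a thirty-second note.

thirty-second note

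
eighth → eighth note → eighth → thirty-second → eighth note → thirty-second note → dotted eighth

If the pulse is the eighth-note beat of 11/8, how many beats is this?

One eighth-note beat = 4 thirty-second notes.
Each duration in thirty-second notes: eighth = 4; eighth note = 4; eighth = 4; thirty-second = 1; eighth note = 4; thirty-second note = 1; dotted eighth = 6.
Adding: 4 + 4 + 4 + 1 + 4 + 1 + 6 = 24.
24 ÷ 4 = 6 beats.

6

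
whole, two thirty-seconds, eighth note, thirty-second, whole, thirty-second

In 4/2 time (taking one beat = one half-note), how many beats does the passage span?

4.5

One half-note beat = 16 thirty-second notes.
Each duration in thirty-second notes: whole = 32; thirty-second = 1; thirty-second = 1; eighth note = 4; thirty-second = 1; whole = 32; thirty-second = 1.
Altogether 32 + 1 + 1 + 4 + 1 + 32 + 1 = 72.
72 ÷ 16 = 4.5 beats.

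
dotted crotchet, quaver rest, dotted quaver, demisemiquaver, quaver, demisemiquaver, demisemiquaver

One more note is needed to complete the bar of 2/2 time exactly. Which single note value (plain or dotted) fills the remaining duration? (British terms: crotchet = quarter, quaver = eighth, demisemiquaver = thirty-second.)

dotted sixteenth note

The bar of 2/2 = 32 thirty-second notes.
In thirty-second notes: dotted crotchet = 12; quaver rest = 4; dotted quaver = 6; demisemiquaver = 1; quaver = 4; demisemiquaver = 1; demisemiquaver = 1.
Sum: 12 + 4 + 6 + 1 + 4 + 1 + 1 = 29.
Remaining: 32 − 29 = 3 thirty-second notes, which is a dotted sixteenth note.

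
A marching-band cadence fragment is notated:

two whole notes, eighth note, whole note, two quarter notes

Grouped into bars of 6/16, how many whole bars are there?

One bar of 6/16 = 3 eighth notes.
Convert each value to eighth notes: whole note = 8; whole note = 8; eighth note = 1; whole note = 8; quarter note = 2; quarter note = 2.
Altogether 8 + 8 + 1 + 8 + 2 + 2 = 29.
29 ÷ 3 = 9 complete bars with 2 left over.

9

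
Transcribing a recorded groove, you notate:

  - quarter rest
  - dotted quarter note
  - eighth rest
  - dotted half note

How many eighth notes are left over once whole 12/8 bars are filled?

0

One bar of 12/8 = 12 eighth notes.
Convert each value to eighth notes: quarter rest = 2; dotted quarter note = 3; eighth rest = 1; dotted half note = 6.
Sum: 2 + 3 + 1 + 6 = 12.
12 ÷ 12 = 1 complete bar with 0 eighth notes remaining.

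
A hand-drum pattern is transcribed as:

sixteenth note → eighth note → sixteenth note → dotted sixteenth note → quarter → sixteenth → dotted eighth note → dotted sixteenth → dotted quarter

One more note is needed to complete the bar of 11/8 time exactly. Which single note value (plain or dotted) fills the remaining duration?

sixteenth note

The bar of 11/8 = 44 thirty-second notes.
In thirty-second notes: sixteenth note = 2; eighth note = 4; sixteenth note = 2; dotted sixteenth note = 3; quarter = 8; sixteenth = 2; dotted eighth note = 6; dotted sixteenth = 3; dotted quarter = 12.
Total: 2 + 4 + 2 + 3 + 8 + 2 + 6 + 3 + 12 = 42.
Remaining: 44 − 42 = 2 thirty-second notes, which is a sixteenth note.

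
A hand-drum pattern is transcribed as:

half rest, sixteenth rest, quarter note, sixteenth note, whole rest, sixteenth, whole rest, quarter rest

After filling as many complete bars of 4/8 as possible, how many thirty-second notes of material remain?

One bar of 4/8 = 8 sixteenth notes.
Working in sixteenth notes: half rest = 8; sixteenth rest = 1; quarter note = 4; sixteenth note = 1; whole rest = 16; sixteenth = 1; whole rest = 16; quarter rest = 4.
Sum: 8 + 1 + 4 + 1 + 16 + 1 + 16 + 4 = 51.
51 ÷ 8 = 6 complete bars with 3 sixteenth notes remaining = 6 thirty-second notes.

6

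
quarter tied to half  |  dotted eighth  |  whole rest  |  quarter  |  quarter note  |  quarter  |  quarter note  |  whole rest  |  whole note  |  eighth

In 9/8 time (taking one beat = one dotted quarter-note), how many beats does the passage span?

13.5

One dotted quarter-note beat = 6 sixteenth notes.
Express everything in sixteenth notes: quarter tied to half (quarter + half) = 12; dotted eighth = 3; whole rest = 16; quarter = 4; quarter note = 4; quarter = 4; quarter note = 4; whole rest = 16; whole note = 16; eighth = 2.
Adding: 12 + 3 + 16 + 4 + 4 + 4 + 4 + 16 + 16 + 2 = 81.
81 ÷ 6 = 13.5 beats.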